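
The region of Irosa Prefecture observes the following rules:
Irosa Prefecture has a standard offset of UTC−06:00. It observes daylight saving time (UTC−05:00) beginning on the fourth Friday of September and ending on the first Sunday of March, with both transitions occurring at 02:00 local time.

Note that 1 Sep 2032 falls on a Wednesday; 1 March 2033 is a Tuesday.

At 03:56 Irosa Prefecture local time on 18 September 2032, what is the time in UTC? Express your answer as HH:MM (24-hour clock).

09:56

1 September 2032 is a Wednesday, so the first Friday is September 3 and the fourth is September 24.
1 March 2033 is a Tuesday, so the first Sunday is March 6.
18 September 2032 is outside the daylight-saving period (24 September 2032 – 6 March 2033), so Irosa Prefecture is on standard time, UTC−06:00.
03:56 local + 6h = 09:56 UTC.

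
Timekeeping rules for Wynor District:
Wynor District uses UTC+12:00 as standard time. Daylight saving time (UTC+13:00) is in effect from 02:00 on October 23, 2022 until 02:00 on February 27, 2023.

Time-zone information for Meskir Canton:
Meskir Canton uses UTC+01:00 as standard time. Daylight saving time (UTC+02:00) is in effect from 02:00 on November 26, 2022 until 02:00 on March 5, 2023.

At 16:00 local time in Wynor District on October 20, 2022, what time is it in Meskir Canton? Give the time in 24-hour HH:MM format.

October 20, 2022 is outside the daylight-saving period (23 October 2022 – 27 February 2023), so Wynor District is on standard time, UTC+12:00.
16:00 Wynor District − 12h = 04:00 UTC.
At the standard offset (UTC+01:00), 04:00 UTC + 1h = 05:00 Meskir Canton standard time.
The standard-time date in Meskir Canton, October 20, 2022, does not fall between 26 November 2022 and 5 March 2023, so daylight saving is not in effect and Meskir Canton is at UTC+01:00.
04:00 UTC + 1h = 05:00 Meskir Canton.

05:00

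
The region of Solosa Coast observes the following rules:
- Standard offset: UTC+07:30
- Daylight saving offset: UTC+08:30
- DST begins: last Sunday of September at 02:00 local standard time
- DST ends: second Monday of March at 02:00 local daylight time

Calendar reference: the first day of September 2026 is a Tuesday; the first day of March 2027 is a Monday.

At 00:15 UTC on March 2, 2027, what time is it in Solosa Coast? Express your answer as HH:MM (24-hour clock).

1 September 2026 is a Tuesday, so Sundays fall on 6, 13, 20, 27; the last is September 27.
1 March 2027 is a Monday, so the first Monday is March 1 and the second is March 8.
At the standard offset (UTC+07:30), 00:15 UTC + 7h30m = 07:45 Solosa Coast standard time.
The standard-time date in Solosa Coast, March 2, 2027, lies within the daylight-saving period (27 September 2026 – 8 March 2027), so Solosa Coast is on daylight time, UTC+08:30.
00:15 UTC + 8h30m = 08:45 local.

08:45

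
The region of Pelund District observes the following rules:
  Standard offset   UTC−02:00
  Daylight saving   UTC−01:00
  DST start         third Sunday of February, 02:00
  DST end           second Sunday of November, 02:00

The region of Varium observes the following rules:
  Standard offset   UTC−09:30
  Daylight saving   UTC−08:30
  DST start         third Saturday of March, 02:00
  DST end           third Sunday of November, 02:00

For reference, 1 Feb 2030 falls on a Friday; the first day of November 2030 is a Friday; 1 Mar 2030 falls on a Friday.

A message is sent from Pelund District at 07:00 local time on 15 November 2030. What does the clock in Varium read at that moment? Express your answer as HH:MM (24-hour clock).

1 February 2030 is a Friday, so the first Sunday is February 3 and the third is February 17.
1 November 2030 is a Friday, so the first Sunday is November 3 and the second is November 10.
15 November 2030 does not fall between 17 February and 10 November, so daylight saving is not in effect and Pelund District is at UTC−02:00.
07:00 Pelund District + 2h = 09:00 UTC.
1 March 2030 is a Friday, so the first Saturday is March 2 and the third is March 16.
1 November 2030 is a Friday, so the first Sunday is November 3 and the third is November 17.
At the standard offset (UTC−09:30), 09:00 UTC − 9h30m = 23:30 Varium standard time (rolling into the previous day, 14 November 2030).
The standard-time date in Varium, 14 November 2030, falls between 16 March and 17 November, so daylight saving is in effect and Varium is at UTC−08:30.
09:00 UTC − 8h30m = 00:30 Varium.

00:30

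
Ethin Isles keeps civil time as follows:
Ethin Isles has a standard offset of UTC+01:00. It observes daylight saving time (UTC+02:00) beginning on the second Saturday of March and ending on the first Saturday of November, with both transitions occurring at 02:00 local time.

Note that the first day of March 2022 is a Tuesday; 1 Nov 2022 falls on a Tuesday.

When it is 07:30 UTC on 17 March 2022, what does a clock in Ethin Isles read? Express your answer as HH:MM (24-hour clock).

09:30

1 March 2022 is a Tuesday, so the first Saturday is March 5 and the second is March 12.
1 November 2022 is a Tuesday, so the first Saturday is November 5.
At the standard offset (UTC+01:00), 07:30 UTC + 1h = 08:30 Ethin Isles standard time.
Daylight saving runs 12 March – 5 November; the standard-time date in Ethin Isles, 17 March 2022, is inside that window, so Ethin Isles is at UTC+02:00.
07:30 UTC + 2h = 09:30 local.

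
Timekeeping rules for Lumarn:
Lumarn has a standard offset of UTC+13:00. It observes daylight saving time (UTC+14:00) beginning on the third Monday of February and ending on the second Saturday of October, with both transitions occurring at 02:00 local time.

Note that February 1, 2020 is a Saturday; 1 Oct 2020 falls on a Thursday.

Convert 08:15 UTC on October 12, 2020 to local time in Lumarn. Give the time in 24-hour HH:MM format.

1 February 2020 is a Saturday, so the first Monday is February 3 and the third is February 17.
1 October 2020 is a Thursday, so the first Saturday is October 3 and the second is October 10.
At the standard offset (UTC+13:00), 08:15 UTC + 13h = 21:15 Lumarn standard time.
The standard-time date in Lumarn, October 12, 2020, is outside the daylight-saving period (17 February – 10 October), so Lumarn is on standard time, UTC+13:00.
08:15 UTC + 13h = 21:15 local.

21:15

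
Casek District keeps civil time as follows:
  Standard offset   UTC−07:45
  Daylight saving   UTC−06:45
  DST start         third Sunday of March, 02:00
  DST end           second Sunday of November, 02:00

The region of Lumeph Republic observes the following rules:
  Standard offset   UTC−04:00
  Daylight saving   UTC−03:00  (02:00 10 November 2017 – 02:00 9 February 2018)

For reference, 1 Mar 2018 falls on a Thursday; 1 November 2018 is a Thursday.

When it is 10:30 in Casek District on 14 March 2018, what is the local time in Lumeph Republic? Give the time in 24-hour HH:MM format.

14:15

1 March 2018 is a Thursday, so the first Sunday is March 4 and the third is March 18.
1 November 2018 is a Thursday, so the first Sunday is November 4 and the second is November 11.
14 March 2018 does not fall between 18 March and 11 November, so daylight saving is not in effect and Casek District is at UTC−07:45.
10:30 Casek District + 7h45m = 18:15 UTC.
At the standard offset (UTC−04:00), 18:15 UTC − 4h = 14:15 Lumeph Republic standard time.
Daylight saving runs 10 November 2017 – 9 February 2018; the standard-time date in Lumeph Republic, 14 March 2018, is outside that window, so Lumeph Republic is on standard time at UTC−04:00.
18:15 UTC − 4h = 14:15 Lumeph Republic.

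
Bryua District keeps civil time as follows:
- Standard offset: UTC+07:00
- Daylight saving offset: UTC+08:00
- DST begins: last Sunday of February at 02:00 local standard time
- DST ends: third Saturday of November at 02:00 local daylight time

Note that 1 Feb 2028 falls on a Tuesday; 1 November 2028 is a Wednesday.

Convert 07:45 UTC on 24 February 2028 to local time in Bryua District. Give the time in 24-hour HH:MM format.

14:45

1 February 2028 is a Tuesday, so Sundays fall on 6, 13, 20, 27; the last is February 27.
1 November 2028 is a Wednesday, so the first Saturday is November 4 and the third is November 18.
At the standard offset (UTC+07:00), 07:45 UTC + 7h = 14:45 Bryua District standard time.
The standard-time date in Bryua District, 24 February 2028, is outside the daylight-saving period (27 February – 18 November), so Bryua District is on standard time, UTC+07:00.
07:45 UTC + 7h = 14:45 local.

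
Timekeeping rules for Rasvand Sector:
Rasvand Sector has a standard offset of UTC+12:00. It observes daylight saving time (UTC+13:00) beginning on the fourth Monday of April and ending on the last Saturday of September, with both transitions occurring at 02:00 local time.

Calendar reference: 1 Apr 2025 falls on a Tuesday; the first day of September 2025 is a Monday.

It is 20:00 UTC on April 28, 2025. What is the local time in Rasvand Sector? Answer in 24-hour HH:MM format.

1 April 2025 is a Tuesday, so the first Monday is April 7 and the fourth is April 28.
1 September 2025 is a Monday, so Saturdays fall on 6, 13, 20, 27; the last is September 27.
At the standard offset (UTC+12:00), 20:00 UTC + 12h = 08:00 Rasvand Sector standard time (rolling into the next day, 29 April 2025).
The standard-time date in Rasvand Sector, April 29, 2025, falls between 28 April and 27 September, so daylight saving is in effect and Rasvand Sector is at UTC+13:00.
20:00 UTC + 13h = 09:00 local (rolling into the next day, 29 April 2025).

09:00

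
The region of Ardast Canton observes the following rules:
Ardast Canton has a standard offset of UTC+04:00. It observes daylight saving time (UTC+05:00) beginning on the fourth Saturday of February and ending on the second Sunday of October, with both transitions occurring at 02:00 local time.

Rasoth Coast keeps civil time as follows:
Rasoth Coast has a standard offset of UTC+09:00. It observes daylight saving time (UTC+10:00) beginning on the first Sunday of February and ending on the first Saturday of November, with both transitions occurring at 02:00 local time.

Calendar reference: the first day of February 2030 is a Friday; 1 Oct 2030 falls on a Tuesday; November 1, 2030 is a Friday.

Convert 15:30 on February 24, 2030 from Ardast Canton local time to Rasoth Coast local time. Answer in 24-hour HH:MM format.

1 February 2030 is a Friday, so the first Saturday is February 2 and the fourth is February 23.
1 October 2030 is a Tuesday, so the first Sunday is October 6 and the second is October 13.
Daylight saving runs 23 February – 13 October; February 24, 2030 is inside that window, so Ardast Canton is at UTC+05:00.
15:30 Ardast Canton − 5h = 10:30 UTC.
1 February 2030 is a Friday, so the first Sunday is February 3.
1 November 2030 is a Friday, so the first Saturday is November 2.
At the standard offset (UTC+09:00), 10:30 UTC + 9h = 19:30 Rasoth Coast standard time.
Daylight saving runs 3 February – 2 November; the standard-time date in Rasoth Coast, February 24, 2030, is inside that window, so Rasoth Coast is at UTC+10:00.
10:30 UTC + 10h = 20:30 Rasoth Coast.

20:30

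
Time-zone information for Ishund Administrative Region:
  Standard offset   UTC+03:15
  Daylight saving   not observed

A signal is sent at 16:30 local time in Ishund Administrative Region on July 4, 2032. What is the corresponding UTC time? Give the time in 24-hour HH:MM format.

13:15

Ishund Administrative Region stays on UTC+03:15 all year.
16:30 local − 3h15m = 13:15 UTC.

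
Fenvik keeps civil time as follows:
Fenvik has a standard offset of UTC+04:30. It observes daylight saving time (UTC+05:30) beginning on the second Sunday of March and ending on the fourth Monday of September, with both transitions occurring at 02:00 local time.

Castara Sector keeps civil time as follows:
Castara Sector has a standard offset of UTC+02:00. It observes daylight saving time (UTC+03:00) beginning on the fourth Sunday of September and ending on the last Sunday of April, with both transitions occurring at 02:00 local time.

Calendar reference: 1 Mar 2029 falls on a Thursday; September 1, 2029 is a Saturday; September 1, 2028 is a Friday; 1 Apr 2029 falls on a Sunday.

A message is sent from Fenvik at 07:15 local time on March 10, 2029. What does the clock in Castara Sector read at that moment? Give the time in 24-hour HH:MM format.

05:45

1 March 2029 is a Thursday, so the first Sunday is March 4 and the second is March 11.
1 September 2029 is a Saturday, so the first Monday is September 3 and the fourth is September 24.
Daylight saving runs 11 March – 24 September; March 10, 2029 is outside that window, so Fenvik is on standard time at UTC+04:30.
07:15 Fenvik − 4h30m = 02:45 UTC.
1 September 2028 is a Friday, so the first Sunday is September 3 and the fourth is September 24.
1 April 2029 is a Sunday, so Sundays fall on 1, 8, 15, 22, 29; the last is April 29.
At the standard offset (UTC+02:00), 02:45 UTC + 2h = 04:45 Castara Sector standard time.
The standard-time date in Castara Sector, March 10, 2029, lies within the daylight-saving period (24 September 2028 – 29 April 2029), so Castara Sector is on daylight time, UTC+03:00.
02:45 UTC + 3h = 05:45 Castara Sector.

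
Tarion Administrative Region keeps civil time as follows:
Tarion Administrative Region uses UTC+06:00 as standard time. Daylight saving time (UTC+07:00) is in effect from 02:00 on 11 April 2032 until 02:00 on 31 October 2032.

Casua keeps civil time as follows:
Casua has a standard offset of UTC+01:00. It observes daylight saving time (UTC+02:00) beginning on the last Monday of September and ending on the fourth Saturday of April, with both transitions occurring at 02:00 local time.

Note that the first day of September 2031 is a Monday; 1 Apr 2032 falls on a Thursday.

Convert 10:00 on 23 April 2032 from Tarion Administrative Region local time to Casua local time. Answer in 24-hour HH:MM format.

23 April 2032 falls between 11 April and 31 October, so daylight saving is in effect and Tarion Administrative Region is at UTC+07:00.
10:00 Tarion Administrative Region − 7h = 03:00 UTC.
1 September 2031 is a Monday, so Mondays fall on 1, 8, 15, 22, 29; the last is September 29.
1 April 2032 is a Thursday, so the first Saturday is April 3 and the fourth is April 24.
At the standard offset (UTC+01:00), 03:00 UTC + 1h = 04:00 Casua standard time.
The standard-time date in Casua, 23 April 2032, lies within the daylight-saving period (29 September 2031 – 24 April 2032), so Casua is on daylight time, UTC+02:00.
03:00 UTC + 2h = 05:00 Casua.

05:00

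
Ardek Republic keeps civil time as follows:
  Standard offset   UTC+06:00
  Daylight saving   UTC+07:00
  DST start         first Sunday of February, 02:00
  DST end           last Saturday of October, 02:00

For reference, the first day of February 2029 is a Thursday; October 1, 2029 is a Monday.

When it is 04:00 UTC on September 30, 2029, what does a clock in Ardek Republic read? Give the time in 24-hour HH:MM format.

1 February 2029 is a Thursday, so the first Sunday is February 4.
1 October 2029 is a Monday, so Saturdays fall on 6, 13, 20, 27; the last is October 27.
At the standard offset (UTC+06:00), 04:00 UTC + 6h = 10:00 Ardek Republic standard time.
Daylight saving runs 4 February – 27 October; the standard-time date in Ardek Republic, September 30, 2029, is inside that window, so Ardek Republic is at UTC+07:00.
04:00 UTC + 7h = 11:00 local.

11:00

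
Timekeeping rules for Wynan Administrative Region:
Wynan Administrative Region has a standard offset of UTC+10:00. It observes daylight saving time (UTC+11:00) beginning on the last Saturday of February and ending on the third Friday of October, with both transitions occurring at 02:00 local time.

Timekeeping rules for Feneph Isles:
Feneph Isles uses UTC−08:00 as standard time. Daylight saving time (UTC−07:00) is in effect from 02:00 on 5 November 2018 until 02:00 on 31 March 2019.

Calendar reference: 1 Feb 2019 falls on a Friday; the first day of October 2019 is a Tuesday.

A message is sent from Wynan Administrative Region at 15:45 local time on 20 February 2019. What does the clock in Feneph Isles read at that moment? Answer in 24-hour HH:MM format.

1 February 2019 is a Friday, so Saturdays fall on 2, 9, 16, 23; the last is February 23.
1 October 2019 is a Tuesday, so the first Friday is October 4 and the third is October 18.
Daylight saving runs 23 February – 18 October; 20 February 2019 is outside that window, so Wynan Administrative Region is on standard time at UTC+10:00.
15:45 Wynan Administrative Region − 10h = 05:45 UTC.
At the standard offset (UTC−08:00), 05:45 UTC − 8h = 21:45 Feneph Isles standard time (rolling into the previous day, 19 February 2019).
The standard-time date in Feneph Isles, 19 February 2019, lies within the daylight-saving period (5 November 2018 – 31 March 2019), so Feneph Isles is on daylight time, UTC−07:00.
05:45 UTC − 7h = 22:45 Feneph Isles (rolling into the previous day, 19 February 2019).

22:45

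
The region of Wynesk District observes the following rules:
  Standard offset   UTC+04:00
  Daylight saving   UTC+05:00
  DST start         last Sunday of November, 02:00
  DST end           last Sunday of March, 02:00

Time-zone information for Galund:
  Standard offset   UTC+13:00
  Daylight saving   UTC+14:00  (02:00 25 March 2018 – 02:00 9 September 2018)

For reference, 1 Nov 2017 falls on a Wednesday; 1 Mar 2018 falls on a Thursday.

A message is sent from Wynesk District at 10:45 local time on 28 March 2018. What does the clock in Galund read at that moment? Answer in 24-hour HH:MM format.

1 November 2017 is a Wednesday, so Sundays fall on 5, 12, 19, 26; the last is November 26.
1 March 2018 is a Thursday, so Sundays fall on 4, 11, 18, 25; the last is March 25.
28 March 2018 does not fall between 26 November 2017 and 25 March 2018, so daylight saving is not in effect and Wynesk District is at UTC+04:00.
10:45 Wynesk District − 4h = 06:45 UTC.
At the standard offset (UTC+13:00), 06:45 UTC + 13h = 19:45 Galund standard time.
The standard-time date in Galund, 28 March 2018, falls between 25 March and 9 September, so daylight saving is in effect and Galund is at UTC+14:00.
06:45 UTC + 14h = 20:45 Galund.

20:45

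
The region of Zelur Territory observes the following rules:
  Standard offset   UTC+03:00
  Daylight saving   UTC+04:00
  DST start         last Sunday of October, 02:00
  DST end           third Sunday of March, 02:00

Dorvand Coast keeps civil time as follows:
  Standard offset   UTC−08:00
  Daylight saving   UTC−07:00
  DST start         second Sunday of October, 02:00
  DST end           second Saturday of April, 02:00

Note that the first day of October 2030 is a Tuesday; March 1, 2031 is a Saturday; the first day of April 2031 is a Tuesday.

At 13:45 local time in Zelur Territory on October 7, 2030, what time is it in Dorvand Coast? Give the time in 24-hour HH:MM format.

1 October 2030 is a Tuesday, so Sundays fall on 6, 13, 20, 27; the last is October 27.
1 March 2031 is a Saturday, so the first Sunday is March 2 and the third is March 16.
October 7, 2030 does not fall between 27 October 2030 and 16 March 2031, so daylight saving is not in effect and Zelur Territory is at UTC+03:00.
13:45 Zelur Territory − 3h = 10:45 UTC.
1 October 2030 is a Tuesday, so the first Sunday is October 6 and the second is October 13.
1 April 2031 is a Tuesday, so the first Saturday is April 5 and the second is April 12.
At the standard offset (UTC−08:00), 10:45 UTC − 8h = 02:45 Dorvand Coast standard time.
The standard-time date in Dorvand Coast, October 7, 2030, does not fall between 13 October 2030 and 12 April 2031, so daylight saving is not in effect and Dorvand Coast is at UTC−08:00.
10:45 UTC − 8h = 02:45 Dorvand Coast.

02:45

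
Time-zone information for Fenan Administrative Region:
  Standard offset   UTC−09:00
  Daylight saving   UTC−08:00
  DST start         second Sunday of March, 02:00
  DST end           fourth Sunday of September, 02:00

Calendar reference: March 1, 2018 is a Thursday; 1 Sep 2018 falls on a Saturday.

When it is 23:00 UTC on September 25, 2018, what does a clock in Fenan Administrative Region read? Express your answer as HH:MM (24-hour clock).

1 March 2018 is a Thursday, so the first Sunday is March 4 and the second is March 11.
1 September 2018 is a Saturday, so the first Sunday is September 2 and the fourth is September 23.
At the standard offset (UTC−09:00), 23:00 UTC − 9h = 14:00 Fenan Administrative Region standard time.
The standard-time date in Fenan Administrative Region, September 25, 2018, is outside the daylight-saving period (11 March – 23 September), so Fenan Administrative Region is on standard time, UTC−09:00.
23:00 UTC − 9h = 14:00 local.

14:00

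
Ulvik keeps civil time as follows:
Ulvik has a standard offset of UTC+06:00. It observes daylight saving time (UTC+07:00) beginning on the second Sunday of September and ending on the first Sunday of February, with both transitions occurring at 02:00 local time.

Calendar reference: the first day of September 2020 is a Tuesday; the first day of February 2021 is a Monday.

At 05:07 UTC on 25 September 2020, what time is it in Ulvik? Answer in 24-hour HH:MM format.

1 September 2020 is a Tuesday, so the first Sunday is September 6 and the second is September 13.
1 February 2021 is a Monday, so the first Sunday is February 7.
At the standard offset (UTC+06:00), 05:07 UTC + 6h = 11:07 Ulvik standard time.
Daylight saving runs 13 September 2020 – 7 February 2021; the standard-time date in Ulvik, 25 September 2020, is inside that window, so Ulvik is at UTC+07:00.
05:07 UTC + 7h = 12:07 local.

12:07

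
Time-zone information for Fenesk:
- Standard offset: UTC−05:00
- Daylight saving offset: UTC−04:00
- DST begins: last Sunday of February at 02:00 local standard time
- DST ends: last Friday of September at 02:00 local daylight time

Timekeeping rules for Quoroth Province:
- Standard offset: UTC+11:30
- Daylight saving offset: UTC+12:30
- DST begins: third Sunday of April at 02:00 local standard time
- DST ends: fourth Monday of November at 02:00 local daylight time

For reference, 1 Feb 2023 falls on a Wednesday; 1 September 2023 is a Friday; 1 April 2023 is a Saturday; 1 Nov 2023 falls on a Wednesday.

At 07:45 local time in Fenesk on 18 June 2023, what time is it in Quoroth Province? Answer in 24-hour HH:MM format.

1 February 2023 is a Wednesday, so Sundays fall on 5, 12, 19, 26; the last is February 26.
1 September 2023 is a Friday, so Fridays fall on 1, 8, 15, 22, 29; the last is September 29.
18 June 2023 falls between 26 February and 29 September, so daylight saving is in effect and Fenesk is at UTC−04:00.
07:45 Fenesk + 4h = 11:45 UTC.
1 April 2023 is a Saturday, so the first Sunday is April 2 and the third is April 16.
1 November 2023 is a Wednesday, so the first Monday is November 6 and the fourth is November 27.
At the standard offset (UTC+11:30), 11:45 UTC + 11h30m = 23:15 Quoroth Province standard time.
The standard-time date in Quoroth Province, 18 June 2023, lies within the daylight-saving period (16 April – 27 November), so Quoroth Province is on daylight time, UTC+12:30.
11:45 UTC + 12h30m = 00:15 Quoroth Province (rolling into the next day, 19 June 2023).

00:15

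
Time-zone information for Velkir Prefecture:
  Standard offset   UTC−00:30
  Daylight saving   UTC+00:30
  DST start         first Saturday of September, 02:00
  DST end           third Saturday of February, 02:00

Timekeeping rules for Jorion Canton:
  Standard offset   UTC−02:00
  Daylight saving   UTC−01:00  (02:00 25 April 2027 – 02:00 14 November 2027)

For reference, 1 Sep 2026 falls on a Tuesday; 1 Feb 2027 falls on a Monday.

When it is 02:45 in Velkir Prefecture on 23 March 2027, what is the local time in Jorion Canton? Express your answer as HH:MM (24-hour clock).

01:15

1 September 2026 is a Tuesday, so the first Saturday is September 5.
1 February 2027 is a Monday, so the first Saturday is February 6 and the third is February 20.
Daylight saving runs 5 September 2026 – 20 February 2027; 23 March 2027 is outside that window, so Velkir Prefecture is on standard time at UTC−00:30.
02:45 Velkir Prefecture + 0h30m = 03:15 UTC.
At the standard offset (UTC−02:00), 03:15 UTC − 2h = 01:15 Jorion Canton standard time.
Daylight saving runs 25 April – 14 November; the standard-time date in Jorion Canton, 23 March 2027, is outside that window, so Jorion Canton is on standard time at UTC−02:00.
03:15 UTC − 2h = 01:15 Jorion Canton.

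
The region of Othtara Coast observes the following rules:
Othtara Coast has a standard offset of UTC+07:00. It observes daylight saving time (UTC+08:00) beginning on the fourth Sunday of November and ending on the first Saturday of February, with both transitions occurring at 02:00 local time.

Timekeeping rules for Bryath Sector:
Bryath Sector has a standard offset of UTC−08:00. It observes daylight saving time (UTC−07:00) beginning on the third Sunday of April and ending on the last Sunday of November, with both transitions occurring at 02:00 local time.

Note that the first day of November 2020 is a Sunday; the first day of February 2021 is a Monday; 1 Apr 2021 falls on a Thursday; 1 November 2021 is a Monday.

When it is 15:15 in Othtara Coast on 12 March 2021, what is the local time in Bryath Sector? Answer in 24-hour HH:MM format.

1 November 2020 is a Sunday, so the first Sunday is November 1 and the fourth is November 22.
1 February 2021 is a Monday, so the first Saturday is February 6.
Daylight saving runs 22 November 2020 – 6 February 2021; 12 March 2021 is outside that window, so Othtara Coast is on standard time at UTC+07:00.
15:15 Othtara Coast − 7h = 08:15 UTC.
1 April 2021 is a Thursday, so the first Sunday is April 4 and the third is April 18.
1 November 2021 is a Monday, so Sundays fall on 7, 14, 21, 28; the last is November 28.
At the standard offset (UTC−08:00), 08:15 UTC − 8h = 00:15 Bryath Sector standard time.
The standard-time date in Bryath Sector, 12 March 2021, is outside the daylight-saving period (18 April – 28 November), so Bryath Sector is on standard time, UTC−08:00.
08:15 UTC − 8h = 00:15 Bryath Sector.

00:15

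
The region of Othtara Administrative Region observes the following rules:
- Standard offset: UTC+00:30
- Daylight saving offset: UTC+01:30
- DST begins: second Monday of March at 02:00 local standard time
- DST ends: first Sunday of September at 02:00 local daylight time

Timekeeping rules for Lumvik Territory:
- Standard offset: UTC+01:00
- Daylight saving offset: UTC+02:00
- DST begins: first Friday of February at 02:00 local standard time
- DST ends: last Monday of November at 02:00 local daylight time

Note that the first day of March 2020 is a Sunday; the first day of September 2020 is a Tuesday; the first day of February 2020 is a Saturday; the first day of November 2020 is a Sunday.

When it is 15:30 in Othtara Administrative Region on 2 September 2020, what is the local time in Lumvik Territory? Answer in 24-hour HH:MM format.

1 March 2020 is a Sunday, so the first Monday is March 2 and the second is March 9.
1 September 2020 is a Tuesday, so the first Sunday is September 6.
2 September 2020 falls between 9 March and 6 September, so daylight saving is in effect and Othtara Administrative Region is at UTC+01:30.
15:30 Othtara Administrative Region − 1h30m = 14:00 UTC.
1 February 2020 is a Saturday, so the first Friday is February 7.
1 November 2020 is a Sunday, so Mondays fall on 2, 9, 16, 23, 30; the last is November 30.
At the standard offset (UTC+01:00), 14:00 UTC + 1h = 15:00 Lumvik Territory standard time.
The standard-time date in Lumvik Territory, 2 September 2020, lies within the daylight-saving period (7 February – 30 November), so Lumvik Territory is on daylight time, UTC+02:00.
14:00 UTC + 2h = 16:00 Lumvik Territory.

16:00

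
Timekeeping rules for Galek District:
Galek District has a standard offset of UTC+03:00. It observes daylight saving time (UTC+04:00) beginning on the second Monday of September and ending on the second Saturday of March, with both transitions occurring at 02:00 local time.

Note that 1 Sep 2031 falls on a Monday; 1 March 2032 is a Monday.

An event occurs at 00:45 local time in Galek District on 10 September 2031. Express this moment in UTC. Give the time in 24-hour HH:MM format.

20:45

1 September 2031 is a Monday, so the first Monday is September 1 and the second is September 8.
1 March 2032 is a Monday, so the first Saturday is March 6 and the second is March 13.
10 September 2031 falls between 8 September 2031 and 13 March 2032, so daylight saving is in effect and Galek District is at UTC+04:00.
00:45 local − 4h = 20:45 UTC (rolling into the previous day, 9 September 2031).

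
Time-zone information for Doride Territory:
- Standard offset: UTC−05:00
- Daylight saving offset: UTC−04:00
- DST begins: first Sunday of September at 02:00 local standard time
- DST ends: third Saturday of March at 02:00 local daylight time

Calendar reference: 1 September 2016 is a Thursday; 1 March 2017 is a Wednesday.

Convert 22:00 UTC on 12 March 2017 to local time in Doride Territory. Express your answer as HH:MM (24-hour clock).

18:00

1 September 2016 is a Thursday, so the first Sunday is September 4.
1 March 2017 is a Wednesday, so the first Saturday is March 4 and the third is March 18.
At the standard offset (UTC−05:00), 22:00 UTC − 5h = 17:00 Doride Territory standard time.
The standard-time date in Doride Territory, 12 March 2017, falls between 4 September 2016 and 18 March 2017, so daylight saving is in effect and Doride Territory is at UTC−04:00.
22:00 UTC − 4h = 18:00 local.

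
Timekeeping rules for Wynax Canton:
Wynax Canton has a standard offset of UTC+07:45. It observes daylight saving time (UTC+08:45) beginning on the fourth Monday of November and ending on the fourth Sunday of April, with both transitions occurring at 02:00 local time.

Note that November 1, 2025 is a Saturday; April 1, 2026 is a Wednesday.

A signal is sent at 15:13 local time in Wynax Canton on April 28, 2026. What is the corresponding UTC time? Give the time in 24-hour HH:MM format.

07:28

1 November 2025 is a Saturday, so the first Monday is November 3 and the fourth is November 24.
1 April 2026 is a Wednesday, so the first Sunday is April 5 and the fourth is April 26.
April 28, 2026 is outside the daylight-saving period (24 November 2025 – 26 April 2026), so Wynax Canton is on standard time, UTC+07:45.
15:13 local − 7h45m = 07:28 UTC.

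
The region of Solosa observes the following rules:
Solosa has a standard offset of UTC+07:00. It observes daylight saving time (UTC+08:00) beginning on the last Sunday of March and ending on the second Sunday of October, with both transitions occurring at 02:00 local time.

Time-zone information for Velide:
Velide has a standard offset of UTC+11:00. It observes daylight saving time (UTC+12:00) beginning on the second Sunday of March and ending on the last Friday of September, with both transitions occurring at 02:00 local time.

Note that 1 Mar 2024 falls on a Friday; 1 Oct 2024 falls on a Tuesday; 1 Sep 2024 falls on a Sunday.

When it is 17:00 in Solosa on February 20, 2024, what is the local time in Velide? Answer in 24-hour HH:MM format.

1 March 2024 is a Friday, so Sundays fall on 3, 10, 17, 24, 31; the last is March 31.
1 October 2024 is a Tuesday, so the first Sunday is October 6 and the second is October 13.
February 20, 2024 is outside the daylight-saving period (31 March – 13 October), so Solosa is on standard time, UTC+07:00.
17:00 Solosa − 7h = 10:00 UTC.
1 March 2024 is a Friday, so the first Sunday is March 3 and the second is March 10.
1 September 2024 is a Sunday, so Fridays fall on 6, 13, 20, 27; the last is September 27.
At the standard offset (UTC+11:00), 10:00 UTC + 11h = 21:00 Velide standard time.
The standard-time date in Velide, February 20, 2024, is outside the daylight-saving period (10 March – 27 September), so Velide is on standard time, UTC+11:00.
10:00 UTC + 11h = 21:00 Velide.

21:00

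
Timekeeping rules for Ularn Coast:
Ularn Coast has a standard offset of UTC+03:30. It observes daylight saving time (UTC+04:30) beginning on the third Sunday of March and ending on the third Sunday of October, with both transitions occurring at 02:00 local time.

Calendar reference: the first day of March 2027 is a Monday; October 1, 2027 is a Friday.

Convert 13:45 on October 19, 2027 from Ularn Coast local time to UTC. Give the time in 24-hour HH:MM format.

1 March 2027 is a Monday, so the first Sunday is March 7 and the third is March 21.
1 October 2027 is a Friday, so the first Sunday is October 3 and the third is October 17.
October 19, 2027 does not fall between 21 March and 17 October, so daylight saving is not in effect and Ularn Coast is at UTC+03:30.
13:45 local − 3h30m = 10:15 UTC.

10:15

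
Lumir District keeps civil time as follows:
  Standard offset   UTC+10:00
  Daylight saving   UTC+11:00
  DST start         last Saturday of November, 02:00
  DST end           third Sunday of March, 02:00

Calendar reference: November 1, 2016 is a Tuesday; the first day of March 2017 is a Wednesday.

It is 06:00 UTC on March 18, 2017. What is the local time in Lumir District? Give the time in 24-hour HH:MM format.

1 November 2016 is a Tuesday, so Saturdays fall on 5, 12, 19, 26; the last is November 26.
1 March 2017 is a Wednesday, so the first Sunday is March 5 and the third is March 19.
At the standard offset (UTC+10:00), 06:00 UTC + 10h = 16:00 Lumir District standard time.
The standard-time date in Lumir District, March 18, 2017, falls between 26 November 2016 and 19 March 2017, so daylight saving is in effect and Lumir District is at UTC+11:00.
06:00 UTC + 11h = 17:00 local.

17:00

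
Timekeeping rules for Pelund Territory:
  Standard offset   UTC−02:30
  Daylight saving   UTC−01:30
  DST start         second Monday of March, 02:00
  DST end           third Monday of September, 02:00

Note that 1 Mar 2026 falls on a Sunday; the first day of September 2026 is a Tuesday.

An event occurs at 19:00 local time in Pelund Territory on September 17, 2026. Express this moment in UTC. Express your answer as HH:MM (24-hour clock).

20:30

1 March 2026 is a Sunday, so the first Monday is March 2 and the second is March 9.
1 September 2026 is a Tuesday, so the first Monday is September 7 and the third is September 21.
September 17, 2026 falls between 9 March and 21 September, so daylight saving is in effect and Pelund Territory is at UTC−01:30.
19:00 local + 1h30m = 20:30 UTC.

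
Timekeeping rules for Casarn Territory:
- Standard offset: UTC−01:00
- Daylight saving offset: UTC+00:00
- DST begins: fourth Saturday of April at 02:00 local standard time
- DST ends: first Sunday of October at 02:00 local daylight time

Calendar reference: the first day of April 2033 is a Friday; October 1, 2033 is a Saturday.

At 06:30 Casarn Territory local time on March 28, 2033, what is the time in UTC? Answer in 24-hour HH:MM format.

1 April 2033 is a Friday, so the first Saturday is April 2 and the fourth is April 23.
1 October 2033 is a Saturday, so the first Sunday is October 2.
March 28, 2033 is outside the daylight-saving period (23 April – 2 October), so Casarn Territory is on standard time, UTC−01:00.
06:30 local + 1h = 07:30 UTC.

07:30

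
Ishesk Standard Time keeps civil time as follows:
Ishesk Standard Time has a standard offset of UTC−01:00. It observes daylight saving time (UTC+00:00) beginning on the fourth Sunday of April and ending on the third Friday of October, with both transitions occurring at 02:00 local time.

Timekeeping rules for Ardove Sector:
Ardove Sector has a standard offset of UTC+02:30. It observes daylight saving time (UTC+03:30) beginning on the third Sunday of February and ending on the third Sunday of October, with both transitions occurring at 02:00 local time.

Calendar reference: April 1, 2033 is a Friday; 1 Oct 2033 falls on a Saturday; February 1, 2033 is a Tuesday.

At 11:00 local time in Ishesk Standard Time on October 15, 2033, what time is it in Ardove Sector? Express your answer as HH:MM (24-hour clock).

14:30

1 April 2033 is a Friday, so the first Sunday is April 3 and the fourth is April 24.
1 October 2033 is a Saturday, so the first Friday is October 7 and the third is October 21.
October 15, 2033 falls between 24 April and 21 October, so daylight saving is in effect and Ishesk Standard Time is at UTC+00:00.
11:00 Ishesk Standard Time − 0h = 11:00 UTC.
1 February 2033 is a Tuesday, so the first Sunday is February 6 and the third is February 20.
1 October 2033 is a Saturday, so the first Sunday is October 2 and the third is October 16.
At the standard offset (UTC+02:30), 11:00 UTC + 2h30m = 13:30 Ardove Sector standard time.
The standard-time date in Ardove Sector, October 15, 2033, lies within the daylight-saving period (20 February – 16 October), so Ardove Sector is on daylight time, UTC+03:30.
11:00 UTC + 3h30m = 14:30 Ardove Sector.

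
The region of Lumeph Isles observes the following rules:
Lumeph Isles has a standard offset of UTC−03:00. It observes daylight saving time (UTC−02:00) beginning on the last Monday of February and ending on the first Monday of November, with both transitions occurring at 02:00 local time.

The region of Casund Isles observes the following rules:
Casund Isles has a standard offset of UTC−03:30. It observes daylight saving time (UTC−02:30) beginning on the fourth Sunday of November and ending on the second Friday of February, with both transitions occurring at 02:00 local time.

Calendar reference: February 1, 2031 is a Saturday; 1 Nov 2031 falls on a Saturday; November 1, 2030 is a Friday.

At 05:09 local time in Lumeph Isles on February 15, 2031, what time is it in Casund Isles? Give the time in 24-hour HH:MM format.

04:39

1 February 2031 is a Saturday, so Mondays fall on 3, 10, 17, 24; the last is February 24.
1 November 2031 is a Saturday, so the first Monday is November 3.
February 15, 2031 does not fall between 24 February and 3 November, so daylight saving is not in effect and Lumeph Isles is at UTC−03:00.
05:09 Lumeph Isles + 3h = 08:09 UTC.
1 November 2030 is a Friday, so the first Sunday is November 3 and the fourth is November 24.
1 February 2031 is a Saturday, so the first Friday is February 7 and the second is February 14.
At the standard offset (UTC−03:30), 08:09 UTC − 3h30m = 04:39 Casund Isles standard time.
The standard-time date in Casund Isles, February 15, 2031, is outside the daylight-saving period (24 November 2030 – 14 February 2031), so Casund Isles is on standard time, UTC−03:30.
08:09 UTC − 3h30m = 04:39 Casund Isles.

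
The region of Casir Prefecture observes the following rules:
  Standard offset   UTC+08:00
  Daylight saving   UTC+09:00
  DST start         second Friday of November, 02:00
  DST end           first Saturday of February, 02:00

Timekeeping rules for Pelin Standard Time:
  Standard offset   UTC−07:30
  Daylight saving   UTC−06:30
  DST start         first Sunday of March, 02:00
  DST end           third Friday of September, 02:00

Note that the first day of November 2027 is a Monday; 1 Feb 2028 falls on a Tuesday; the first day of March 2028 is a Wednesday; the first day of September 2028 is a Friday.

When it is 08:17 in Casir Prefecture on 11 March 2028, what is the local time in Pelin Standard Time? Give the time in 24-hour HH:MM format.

1 November 2027 is a Monday, so the first Friday is November 5 and the second is November 12.
1 February 2028 is a Tuesday, so the first Saturday is February 5.
11 March 2028 is outside the daylight-saving period (12 November 2027 – 5 February 2028), so Casir Prefecture is on standard time, UTC+08:00.
08:17 Casir Prefecture − 8h = 00:17 UTC.
1 March 2028 is a Wednesday, so the first Sunday is March 5.
1 September 2028 is a Friday, so the first Friday is September 1 and the third is September 15.
At the standard offset (UTC−07:30), 00:17 UTC − 7h30m = 16:47 Pelin Standard Time standard time (rolling into the previous day, 10 March 2028).
The standard-time date in Pelin Standard Time, 10 March 2028, falls between 5 March and 15 September, so daylight saving is in effect and Pelin Standard Time is at UTC−06:30.
00:17 UTC − 6h30m = 17:47 Pelin Standard Time (rolling into the previous day, 10 March 2028).

17:47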